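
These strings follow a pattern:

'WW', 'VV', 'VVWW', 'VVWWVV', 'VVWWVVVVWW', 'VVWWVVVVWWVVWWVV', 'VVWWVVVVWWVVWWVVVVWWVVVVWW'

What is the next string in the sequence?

This is a Fibonacci-style word recurrence s(k) = s(k−1)·s(k−2): e.g. VV·WW = VVWW.
So term 8 is VVWWVVVVWWVVWWVVVVWWVVVVWW·VVWWVVVVWWVVWWVV.

VVWWVVVVWWVVWWVVVVWWVVVVWWVVWWVVVVWWVVWWVV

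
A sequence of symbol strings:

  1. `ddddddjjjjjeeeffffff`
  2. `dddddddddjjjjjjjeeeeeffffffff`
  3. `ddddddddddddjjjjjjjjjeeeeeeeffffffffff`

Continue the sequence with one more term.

Each string has the form d^{3n} j^{2n+1} e^{2n-1} f^{2n+2}, where the shown terms are n = 2, 3, 4.
At n = 5 the blocks have lengths 15, 11, 9, 12.

dddddddddddddddjjjjjjjjjjjeeeeeeeeeffffffffffff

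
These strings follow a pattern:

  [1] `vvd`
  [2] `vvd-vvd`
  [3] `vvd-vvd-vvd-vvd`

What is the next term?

s(k+1) = s(k)·-·s(k) — each term doubles the last with '-' between the halves.
So the next term is two copies of vvd-vvd-vvd-vvd with '-' between the halves.

vvd-vvd-vvd-vvd-vvd-vvd-vvd-vvd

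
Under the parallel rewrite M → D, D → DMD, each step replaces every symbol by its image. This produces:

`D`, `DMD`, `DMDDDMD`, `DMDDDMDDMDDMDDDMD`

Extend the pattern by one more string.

Rewriting the 17 symbols of DMDDDMDDMDDMDDDMD one by one yields DMD D DMD DMD DMD D DMD DMD D DMD DMD D DMD DMD DMD D DMD; concatenated:

DMDDDMDDMDDMDDDMDDMDDDMDDMDDDMDDMDDMDDDMD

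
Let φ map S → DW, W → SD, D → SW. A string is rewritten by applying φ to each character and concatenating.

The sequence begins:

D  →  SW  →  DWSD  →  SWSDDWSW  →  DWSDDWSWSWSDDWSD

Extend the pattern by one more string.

SWSDDWSWSWSDDWSDDWSDDWSWSWSDDWSW

φ(DWSDDWSWSWSDDWSD) expands symbol-by-symbol to SW SD DW SW SW SD DW SD DW SD DW SW SW SD DW SW; joining the 16 pieces gives the next term.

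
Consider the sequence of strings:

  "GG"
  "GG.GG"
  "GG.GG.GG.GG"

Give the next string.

s(k+1) = s(k)·.·s(k) — each term doubles the last with '.' between the halves.
One more doubling of GG.GG.GG.GG gives the answer.

GG.GG.GG.GG.GG.GG.GG.GG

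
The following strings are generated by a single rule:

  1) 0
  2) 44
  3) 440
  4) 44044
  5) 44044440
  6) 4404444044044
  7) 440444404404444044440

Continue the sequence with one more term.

From term 3 onward, concatenate the last term with the second-to-last: 44·0 = 440, 440·44 = 44044, …
The next term joins 440444404404444044440 and 4404444044044.

4404444044044440444404404444044044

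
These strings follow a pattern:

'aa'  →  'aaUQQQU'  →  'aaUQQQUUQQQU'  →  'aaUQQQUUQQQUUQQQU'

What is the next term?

aaUQQQUUQQQUUQQQUUQQQU

Every step adds UQQQU to the end: s(k+1) = s(k)·UQQQU.
So the next term is aaUQQQUUQQQUUQQQU·UQQQU.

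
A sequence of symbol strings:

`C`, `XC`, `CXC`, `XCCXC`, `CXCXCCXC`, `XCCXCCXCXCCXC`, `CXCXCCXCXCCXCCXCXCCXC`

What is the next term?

This is a Fibonacci-style word recurrence s(k) = s(k−2)·s(k−1): e.g. C·XC = CXC.
The next term joins XCCXCCXCXCCXC and CXCXCCXCXCCXCCXCXCCXC.

XCCXCCXCXCCXCCXCXCCXCXCCXCCXCXCCXC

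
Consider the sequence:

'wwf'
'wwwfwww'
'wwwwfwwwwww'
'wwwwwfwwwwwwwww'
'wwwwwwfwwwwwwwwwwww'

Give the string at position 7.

wwwwwwwwfwwwwwwwwwwwwwwwwww

s(k+1) = w·s(k)·www, so each term gains w as a prefix and www as a suffix.
From wwwwwwfwwwwwwwwwwww, 2 further steps: wwwwwwfwwwwwwwwwwww → wwwwwwwfwwwwwwwwwwwwwww → (answer).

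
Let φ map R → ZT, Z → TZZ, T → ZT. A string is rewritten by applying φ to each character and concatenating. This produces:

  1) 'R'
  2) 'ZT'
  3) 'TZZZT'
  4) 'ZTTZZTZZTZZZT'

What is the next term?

TZZZTZTTZZTZZZTTZZTZZZTTZZTZZTZZZT

φ(ZTTZZTZZTZZZT) expands symbol-by-symbol to TZZ ZT ZT TZZ TZZ ZT TZZ TZZ ZT TZZ TZZ TZZ ZT; joining the 13 pieces gives the next term.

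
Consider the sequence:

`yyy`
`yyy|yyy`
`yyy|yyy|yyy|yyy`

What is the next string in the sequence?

Each string is two copies of the previous one joined by '|'.
Doubling yyy|yyy|yyy|yyy with '|' between the halves:

yyy|yyy|yyy|yyy|yyy|yyy|yyy|yyy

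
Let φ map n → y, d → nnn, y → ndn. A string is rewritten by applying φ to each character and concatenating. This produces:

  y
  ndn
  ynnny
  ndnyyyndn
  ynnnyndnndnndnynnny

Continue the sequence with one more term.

ndnyyyndnynnnyynnnyynnnyndnyyyndn

Applying the rule to each of the 19 symbols of ynnnyndnndnndnynnny gives the pieces ndn y y y ndn y nnn y y nnn y y nnn y ndn y y y ndn, which concatenate to the answer.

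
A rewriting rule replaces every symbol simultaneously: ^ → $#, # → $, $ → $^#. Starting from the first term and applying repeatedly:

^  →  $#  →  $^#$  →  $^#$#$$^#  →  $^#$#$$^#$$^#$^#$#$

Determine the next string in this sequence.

$^#$#$$^#$$^#$^#$#$$^#$^#$#$$^#$#$$^#$$^#

Applying the rule to each of the 19 symbols of $^#$#$$^#$$^#$^#$#$ gives the pieces $^# $# $ $^# $ $^# $^# $# $ $^# $^# $# $ $^# $# $ $^# $ $^#, which concatenate to the answer.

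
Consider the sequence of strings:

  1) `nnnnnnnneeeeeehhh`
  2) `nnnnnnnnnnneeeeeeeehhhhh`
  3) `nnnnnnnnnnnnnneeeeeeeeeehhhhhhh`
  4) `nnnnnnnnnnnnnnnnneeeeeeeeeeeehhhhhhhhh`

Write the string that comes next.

nnnnnnnnnnnnnnnnnnnneeeeeeeeeeeeeehhhhhhhhhhh

The n-th term is 3n+2 n's then 2n+2 e's then 2n-1 h's, where the shown terms are n = 2, 3, 4, 5.
At n = 6 the blocks have lengths 20, 14, 11.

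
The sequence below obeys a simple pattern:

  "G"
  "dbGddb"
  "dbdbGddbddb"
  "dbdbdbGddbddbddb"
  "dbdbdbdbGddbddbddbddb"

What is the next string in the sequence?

Each term wraps the previous one in db on the left and ddb on the right.
So the next term is db·dbdbdbdbGddbddbddbddb·ddb.

dbdbdbdbdbGddbddbddbddbddb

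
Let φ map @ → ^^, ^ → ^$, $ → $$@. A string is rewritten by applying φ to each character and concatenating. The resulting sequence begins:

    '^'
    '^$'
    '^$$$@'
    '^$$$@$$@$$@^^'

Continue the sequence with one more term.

^$$$@$$@$$@^^$$@$$@^^$$@$$@^^^$^$

Applying the rule to each of the 13 symbols of ^$$$@$$@$$@^^ gives the pieces ^$ $$@ $$@ $$@ ^^ $$@ $$@ ^^ $$@ $$@ ^^ ^$ ^$, which concatenate to the answer.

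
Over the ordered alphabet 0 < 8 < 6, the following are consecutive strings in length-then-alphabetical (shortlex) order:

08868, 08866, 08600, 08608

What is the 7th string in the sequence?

08688

Advancing 3 positions from 08608 through 08608 → 08606 → 08680 reaches term 7.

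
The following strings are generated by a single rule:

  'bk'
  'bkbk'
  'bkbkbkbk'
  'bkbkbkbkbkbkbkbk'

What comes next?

s(k+1) = s(k)·s(k) — each term doubles the last.
Doubling bkbkbkbkbkbkbkbk:

bkbkbkbkbkbkbkbkbkbkbkbkbkbkbkbk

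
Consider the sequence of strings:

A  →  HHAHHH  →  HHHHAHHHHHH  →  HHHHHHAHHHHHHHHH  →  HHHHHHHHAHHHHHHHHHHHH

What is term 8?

Each term wraps the previous one in HH on the left and HHH on the right.
From HHHHHHHHAHHHHHHHHHHHH, 3 further steps: HHHHHHHHAHHHHHHHHHHHH → HHHHHHHHHHAHHHHHHHHHHHHHHH → HHHHHHHHHHHHAHHHHHHHHHHHHHHHHHH → (answer).

HHHHHHHHHHHHHHAHHHHHHHHHHHHHHHHHHHHH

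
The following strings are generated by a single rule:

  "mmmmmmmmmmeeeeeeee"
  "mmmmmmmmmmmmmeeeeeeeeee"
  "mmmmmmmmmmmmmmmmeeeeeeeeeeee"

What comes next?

The n-th term is 3n+1 m's then 2n+2 e's, where the shown terms are n = 3, 4, 5.
At n = 6 the blocks have lengths 19, 14.

mmmmmmmmmmmmmmmmmmmeeeeeeeeeeeeee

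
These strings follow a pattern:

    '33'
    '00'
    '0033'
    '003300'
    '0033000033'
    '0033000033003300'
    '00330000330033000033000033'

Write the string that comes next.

003300003300330000330000330033000033003300

This is a Fibonacci-style word recurrence s(k) = s(k−1)·s(k−2): e.g. 00·33 = 0033.
The next term joins 00330000330033000033000033 and 0033000033003300.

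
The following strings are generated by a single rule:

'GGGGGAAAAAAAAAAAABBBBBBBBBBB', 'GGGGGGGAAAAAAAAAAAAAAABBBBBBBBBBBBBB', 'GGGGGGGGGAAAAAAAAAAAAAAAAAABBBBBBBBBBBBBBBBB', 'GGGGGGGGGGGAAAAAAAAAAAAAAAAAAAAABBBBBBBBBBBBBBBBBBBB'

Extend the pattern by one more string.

GGGGGGGGGGGGGAAAAAAAAAAAAAAAAAAAAAAAABBBBBBBBBBBBBBBBBBBBBBB

The n-th term is 2n-1 G's then 3n+3 A's then 3n+2 B's, where the shown terms are n = 3, 4, 5, 6.
At n = 7 the blocks have lengths 13, 24, 23.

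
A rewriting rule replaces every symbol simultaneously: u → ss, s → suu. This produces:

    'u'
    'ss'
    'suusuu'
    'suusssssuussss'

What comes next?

Rewriting the 14 symbols of suusssssuussss one by one yields suu ss ss suu suu suu suu suu ss ss suu suu suu suu; concatenated:

suusssssuusuusuusuusuusssssuusuusuusuu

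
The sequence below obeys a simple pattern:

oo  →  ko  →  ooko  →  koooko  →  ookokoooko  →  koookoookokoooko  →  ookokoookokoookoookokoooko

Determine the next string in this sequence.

Each term (from the third on) is the two preceding terms concatenated in order: term 3 = oo·ko = ooko.
Continuing: koookoookokoooko · ookokoookokoookoookokoooko gives term 8.

koookoookokoookoookokoookokoookoookokoooko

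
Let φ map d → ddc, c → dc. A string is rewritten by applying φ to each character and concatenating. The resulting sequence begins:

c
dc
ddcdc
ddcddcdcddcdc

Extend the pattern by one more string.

φ(ddcddcdcddcdc) expands symbol-by-symbol to ddc ddc dc ddc ddc dc ddc dc ddc ddc dc ddc dc; joining the 13 pieces gives the next term.

ddcddcdcddcddcdcddcdcddcddcdcddcdc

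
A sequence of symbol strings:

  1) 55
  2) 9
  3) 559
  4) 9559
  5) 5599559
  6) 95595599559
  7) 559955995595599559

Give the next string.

95595599559559955995595599559

From term 3 onward, concatenate the second-to-last term with the last: 55·9 = 559, 9·559 = 9559, …
The next term joins 95595599559 and 559955995595599559.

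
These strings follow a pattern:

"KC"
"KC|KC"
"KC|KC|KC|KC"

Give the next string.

Every step duplicates the string with '|' between the halves.
So the next term is two copies of KC|KC|KC|KC with '|' between the halves.

KC|KC|KC|KC|KC|KC|KC|KC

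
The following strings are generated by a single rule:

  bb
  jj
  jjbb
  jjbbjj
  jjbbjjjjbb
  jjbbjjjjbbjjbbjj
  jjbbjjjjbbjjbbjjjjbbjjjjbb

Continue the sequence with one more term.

jjbbjjjjbbjjbbjjjjbbjjjjbbjjbbjjjjbbjjbbjj

Each term (from the third on) is the previous term followed by the one before it: term 3 = jj·bb = jjbb.
The next term joins jjbbjjjjbbjjbbjjjjbbjjjjbb and jjbbjjjjbbjjbbjj.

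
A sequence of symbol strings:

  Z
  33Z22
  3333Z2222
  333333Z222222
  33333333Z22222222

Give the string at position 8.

33333333333333Z22222222222222

Every step adds 33 to the front and 22 to the end of the previous string.
From 33333333Z22222222, 3 further steps: 33333333Z22222222 → 3333333333Z2222222222 → 333333333333Z222222222222 → (answer).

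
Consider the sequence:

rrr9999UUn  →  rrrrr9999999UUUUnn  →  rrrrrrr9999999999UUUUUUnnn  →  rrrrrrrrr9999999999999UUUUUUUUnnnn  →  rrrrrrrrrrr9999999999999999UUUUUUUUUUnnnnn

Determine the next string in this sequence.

rrrrrrrrrrrrr9999999999999999999UUUUUUUUUUUUnnnnnn

Term n consists of 2n+1 r's, followed by 3n+1 9's, followed by 2n U's, followed by n n's (n = 1, 2, …).
Setting n = 6 gives 13, 19, 12, 6 characters in each block.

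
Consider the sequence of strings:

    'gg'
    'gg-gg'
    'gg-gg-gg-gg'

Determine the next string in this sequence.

Each string is two copies of the previous one joined by '-'.
So the next term is two copies of gg-gg-gg-gg with '-' between the halves.

gg-gg-gg-gg-gg-gg-gg-gg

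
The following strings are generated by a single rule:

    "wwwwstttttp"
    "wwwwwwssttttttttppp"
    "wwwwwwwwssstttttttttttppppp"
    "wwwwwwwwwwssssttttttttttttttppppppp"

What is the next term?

Reading off run lengths: w runs 4, 6, 8, 10; s runs 1, 2, 3, 4; t runs 5, 8, 11, 14; p runs 1, 3, 5, 7 — each is linear in n (n = 1, 2, …).
Setting n = 5 gives 12, 5, 17, 9 characters in each block.

wwwwwwwwwwwwssssstttttttttttttttttppppppppp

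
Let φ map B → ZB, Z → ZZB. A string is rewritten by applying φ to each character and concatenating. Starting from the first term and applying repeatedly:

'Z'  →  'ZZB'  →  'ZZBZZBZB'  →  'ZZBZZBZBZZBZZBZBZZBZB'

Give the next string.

Applying the rule to each of the 21 symbols of ZZBZZBZBZZBZZBZBZZBZB gives the pieces ZZB ZZB ZB ZZB ZZB ZB ZZB ZB ZZB ZZB ZB ZZB ZZB ZB ZZB ZB ZZB ZZB ZB ZZB ZB, which concatenate to the answer.

ZZBZZBZBZZBZZBZBZZBZBZZBZZBZBZZBZZBZBZZBZBZZBZZBZBZZBZB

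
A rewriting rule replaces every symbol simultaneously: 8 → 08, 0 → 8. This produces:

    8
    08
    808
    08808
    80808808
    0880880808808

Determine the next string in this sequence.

808088080880880808808

Replace each of the 13 characters of 0880880808808 in place — 8 08 08 8 08 08 8 08 8 08 08 8 08 — and concatenate.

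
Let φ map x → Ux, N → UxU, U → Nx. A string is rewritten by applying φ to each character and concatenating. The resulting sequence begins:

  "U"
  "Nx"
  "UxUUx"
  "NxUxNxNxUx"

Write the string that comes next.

UxUUxNxUxUxUUxUxUUxNxUx

Expanding NxUxNxNxUx: N→UxU, x→Ux, U→Nx, x→Ux, N→UxU, x→Ux, N→UxU, x→Ux, U→Nx, x→Ux. Concatenated: UxU Ux Nx Ux UxU Ux UxU Ux Nx Ux.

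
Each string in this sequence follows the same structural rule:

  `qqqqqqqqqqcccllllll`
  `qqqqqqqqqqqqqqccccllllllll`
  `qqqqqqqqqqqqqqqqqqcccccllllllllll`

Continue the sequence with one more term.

Reading off run lengths: q runs 10, 14, 18; c runs 3, 4, 5; l runs 6, 8, 10 — each is linear in n, where the shown terms are n = 3, 4, 5.
Setting n = 6 gives 22, 6, 12 characters in each block.

qqqqqqqqqqqqqqqqqqqqqqccccccllllllllllll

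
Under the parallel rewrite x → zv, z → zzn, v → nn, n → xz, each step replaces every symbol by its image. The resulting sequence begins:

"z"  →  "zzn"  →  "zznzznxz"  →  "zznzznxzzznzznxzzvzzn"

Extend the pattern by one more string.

Rewriting the 21 symbols of zznzznxzzznzznxzzvzzn one by one yields zzn zzn xz zzn zzn xz zv zzn zzn zzn xz zzn zzn xz zv zzn zzn nn zzn zzn xz; concatenated:

zznzznxzzznzznxzzvzznzznzznxzzznzznxzzvzznzznnnzznzznxz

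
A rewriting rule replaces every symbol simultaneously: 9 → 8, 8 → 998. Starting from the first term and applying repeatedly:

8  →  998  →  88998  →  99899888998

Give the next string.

Apply φ to 99899888998 symbol by symbol: 9→8, 9→8, 8→998, 9→8, 9→8, 8→998, 8→998, 8→998, 9→8, 9→8, 8→998; joined: 8 8 998 8 8 998 998 998 8 8 998.

889988899899899888998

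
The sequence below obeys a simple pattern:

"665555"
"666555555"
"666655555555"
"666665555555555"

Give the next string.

Reading off run lengths: 6 runs 2, 3, 4, 5; 5 runs 4, 6, 8, 10 — each is linear in n, where the shown terms are n = 2, 3, 4, 5.
For the next term, n = 6, so the run lengths are 6, 12.

666666555555555555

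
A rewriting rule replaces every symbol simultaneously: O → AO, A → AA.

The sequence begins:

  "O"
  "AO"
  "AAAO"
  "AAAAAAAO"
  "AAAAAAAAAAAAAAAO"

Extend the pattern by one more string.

Rewriting the 16 symbols of AAAAAAAAAAAAAAAO one by one yields AA AA AA AA AA AA AA AA AA AA AA AA AA AA AA AO; concatenated:

AAAAAAAAAAAAAAAAAAAAAAAAAAAAAAAO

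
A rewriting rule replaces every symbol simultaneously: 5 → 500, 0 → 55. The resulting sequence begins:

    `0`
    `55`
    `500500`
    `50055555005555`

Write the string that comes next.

50055555005005005005005555500500500500

Applying the rule to each of the 14 symbols of 50055555005555 gives the pieces 500 55 55 500 500 500 500 500 55 55 500 500 500 500, which concatenate to the answer.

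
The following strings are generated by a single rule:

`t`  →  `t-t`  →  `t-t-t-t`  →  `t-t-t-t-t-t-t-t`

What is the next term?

Every step duplicates the string with '-' between the halves.
One more doubling of t-t-t-t-t-t-t-t gives the answer.

t-t-t-t-t-t-t-t-t-t-t-t-t-t-t-t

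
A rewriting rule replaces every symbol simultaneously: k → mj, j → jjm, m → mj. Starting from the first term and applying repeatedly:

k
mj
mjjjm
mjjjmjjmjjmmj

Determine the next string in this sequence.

Replace each of the 13 characters of mjjjmjjmjjmmj in place — mj jjm jjm jjm mj jjm jjm mj jjm jjm mj mj jjm — and concatenate.

mjjjmjjmjjmmjjjmjjmmjjjmjjmmjmjjjm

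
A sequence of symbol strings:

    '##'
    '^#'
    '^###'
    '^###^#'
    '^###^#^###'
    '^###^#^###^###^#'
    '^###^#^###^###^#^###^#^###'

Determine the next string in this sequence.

^###^#^###^###^#^###^#^###^###^#^###^###^#

This is a Fibonacci-style word recurrence s(k) = s(k−1)·s(k−2): e.g. ^#·## = ^###.
So term 8 is ^###^#^###^###^#^###^#^###·^###^#^###^###^#.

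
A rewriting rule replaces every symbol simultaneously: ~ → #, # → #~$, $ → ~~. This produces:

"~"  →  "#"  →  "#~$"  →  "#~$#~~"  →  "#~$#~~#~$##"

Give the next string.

Rewriting each symbol of #~$#~~#~$##: #→#~$, ~→#, $→~~, #→#~$, ~→#, ~→#, #→#~$, ~→#, $→~~, #→#~$, #→#~$, which concatenates to #~$ # ~~ #~$ # # #~$ # ~~ #~$ #~$.

#~$#~~#~$###~$#~~#~$#~$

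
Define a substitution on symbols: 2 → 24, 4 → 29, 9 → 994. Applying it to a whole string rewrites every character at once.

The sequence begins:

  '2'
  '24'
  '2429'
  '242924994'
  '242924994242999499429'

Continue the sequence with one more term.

Rewriting the 21 symbols of 242924994242999499429 one by one yields 24 29 24 994 24 29 994 994 29 24 29 24 994 994 994 29 994 994 29 24 994; concatenated:

242924994242999499429242924994994994299949942924994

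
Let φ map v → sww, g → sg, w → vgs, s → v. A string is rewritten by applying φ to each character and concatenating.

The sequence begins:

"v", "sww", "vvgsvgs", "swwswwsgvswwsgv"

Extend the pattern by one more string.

Replace each of the 15 characters of swwswwsgvswwsgv in place — v vgs vgs v vgs vgs v sg sww v vgs vgs v sg sww — and concatenate.

vvgsvgsvvgsvgsvsgswwvvgsvgsvsgsww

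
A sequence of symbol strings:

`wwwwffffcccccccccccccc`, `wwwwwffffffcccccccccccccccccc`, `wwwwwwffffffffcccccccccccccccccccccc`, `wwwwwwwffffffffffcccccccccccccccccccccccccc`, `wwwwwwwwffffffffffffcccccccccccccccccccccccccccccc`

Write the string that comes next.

The n-th term is n+1 w's then 2n-2 f's then 4n+2 c's, where the shown terms are n = 3, 4, 5, 6, 7.
Setting n = 8 gives 9, 14, 34 characters in each block.

wwwwwwwwwffffffffffffffcccccccccccccccccccccccccccccccccc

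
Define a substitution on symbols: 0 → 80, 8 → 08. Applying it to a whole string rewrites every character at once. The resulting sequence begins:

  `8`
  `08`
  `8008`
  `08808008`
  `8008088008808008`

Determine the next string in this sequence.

08808008800808808008088008808008

Applying the rule to each of the 16 symbols of 8008088008808008 gives the pieces 08 80 80 08 80 08 08 80 80 08 08 80 08 80 80 08, which concatenate to the answer.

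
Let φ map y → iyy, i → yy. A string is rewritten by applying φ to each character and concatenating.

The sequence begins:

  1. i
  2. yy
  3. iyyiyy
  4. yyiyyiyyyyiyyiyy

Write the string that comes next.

iyyiyyyyiyyiyyyyiyyiyyiyyiyyyyiyyiyyyyiyyiyy

Applying the rule to each of the 16 symbols of yyiyyiyyyyiyyiyy gives the pieces iyy iyy yy iyy iyy yy iyy iyy iyy iyy yy iyy iyy yy iyy iyy, which concatenate to the answer.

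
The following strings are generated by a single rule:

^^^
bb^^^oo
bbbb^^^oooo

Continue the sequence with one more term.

Each term wraps the previous one in bb on the left and oo on the right.
One more step from bbbb^^^oooo gives the answer.

bbbbbb^^^oooooo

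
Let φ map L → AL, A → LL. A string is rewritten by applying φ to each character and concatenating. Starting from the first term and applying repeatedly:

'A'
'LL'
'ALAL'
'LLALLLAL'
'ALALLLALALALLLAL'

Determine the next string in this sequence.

Rewriting the 16 symbols of ALALLLALALALLLAL one by one yields LL AL LL AL AL AL LL AL LL AL LL AL AL AL LL AL; concatenated:

LLALLLALALALLLALLLALLLALALALLLAL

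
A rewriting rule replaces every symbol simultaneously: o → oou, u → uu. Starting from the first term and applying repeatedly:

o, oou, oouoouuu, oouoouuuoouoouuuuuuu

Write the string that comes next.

oouoouuuoouoouuuuuuuoouoouuuoouoouuuuuuuuuuuuuuu

Applying the rule to each of the 20 symbols of oouoouuuoouoouuuuuuu gives the pieces oou oou uu oou oou uu uu uu oou oou uu oou oou uu uu uu uu uu uu uu, which concatenate to the answer.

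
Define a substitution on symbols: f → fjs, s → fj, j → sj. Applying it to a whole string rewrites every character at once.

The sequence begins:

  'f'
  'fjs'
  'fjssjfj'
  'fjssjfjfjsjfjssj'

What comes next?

Applying the rule to each of the 16 symbols of fjssjfjfjsjfjssj gives the pieces fjs sj fj fj sj fjs sj fjs sj fj sj fjs sj fj fj sj, which concatenate to the answer.

fjssjfjfjsjfjssjfjssjfjsjfjssjfjfjsj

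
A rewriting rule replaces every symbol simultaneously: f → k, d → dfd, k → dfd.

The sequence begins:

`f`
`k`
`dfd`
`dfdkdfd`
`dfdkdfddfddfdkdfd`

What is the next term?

Rewriting the 17 symbols of dfdkdfddfddfdkdfd one by one yields dfd k dfd dfd dfd k dfd dfd k dfd dfd k dfd dfd dfd k dfd; concatenated:

dfdkdfddfddfdkdfddfdkdfddfdkdfddfddfdkdfd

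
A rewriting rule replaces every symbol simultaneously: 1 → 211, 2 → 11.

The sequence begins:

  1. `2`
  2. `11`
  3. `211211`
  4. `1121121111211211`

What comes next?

Rewriting the 16 symbols of 1121121111211211 one by one yields 211 211 11 211 211 11 211 211 211 211 11 211 211 11 211 211; concatenated:

21121111211211112112112112111121121111211211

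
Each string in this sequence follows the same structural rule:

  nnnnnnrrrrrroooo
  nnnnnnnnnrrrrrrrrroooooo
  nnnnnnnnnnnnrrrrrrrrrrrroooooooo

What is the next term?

nnnnnnnnnnnnnnnrrrrrrrrrrrrrrroooooooooo

Reading off run lengths: n runs 6, 9, 12; r runs 6, 9, 12; o runs 4, 6, 8 — each is linear in n, where the shown terms are n = 2, 3, 4.
At n = 5 the blocks have lengths 15, 15, 10.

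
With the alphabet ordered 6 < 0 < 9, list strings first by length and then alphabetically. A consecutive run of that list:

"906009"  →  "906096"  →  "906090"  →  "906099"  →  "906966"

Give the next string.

906960

Find the rightmost character of 906966 below 9, bump it to the next letter, and reset everything to its right to 6.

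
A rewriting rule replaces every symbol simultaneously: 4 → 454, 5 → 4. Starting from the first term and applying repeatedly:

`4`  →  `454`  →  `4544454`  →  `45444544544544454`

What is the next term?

Applying the rule to each of the 17 symbols of 45444544544544454 gives the pieces 454 4 454 454 454 4 454 454 4 454 454 4 454 454 454 4 454, which concatenate to the answer.

45444544544544454454445445444544544544454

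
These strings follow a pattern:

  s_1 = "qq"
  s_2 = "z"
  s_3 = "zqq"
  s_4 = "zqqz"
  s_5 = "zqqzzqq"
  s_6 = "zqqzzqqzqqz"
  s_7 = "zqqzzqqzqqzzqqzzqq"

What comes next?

Each term (from the third on) is the previous term followed by the one before it: term 3 = z·qq = zqq.
The next term joins zqqzzqqzqqzzqqzzqq and zqqzzqqzqqz.

zqqzzqqzqqzzqqzzqqzqqzzqqzqqz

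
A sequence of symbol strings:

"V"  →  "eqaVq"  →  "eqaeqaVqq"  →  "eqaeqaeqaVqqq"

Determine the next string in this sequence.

eqaeqaeqaeqaVqqqq

s(k+1) = eqa·s(k)·q, so each term gains eqa as a prefix and q as a suffix.
So the next term is eqa·eqaeqaeqaVqqq·q.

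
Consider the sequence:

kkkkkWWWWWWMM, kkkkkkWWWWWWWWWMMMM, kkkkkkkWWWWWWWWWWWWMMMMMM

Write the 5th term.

Each string has the form k^{n+3} W^{3n} M^{2n-2}, where the shown terms are n = 2, 3, 4.
At n = 6 the blocks have lengths 9, 18, 10.

kkkkkkkkkWWWWWWWWWWWWWWWWWWMMMMMMMMMM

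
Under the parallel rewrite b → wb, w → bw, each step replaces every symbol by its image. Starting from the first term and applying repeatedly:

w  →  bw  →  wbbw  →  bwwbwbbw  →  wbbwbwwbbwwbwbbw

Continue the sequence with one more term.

Replace each of the 16 characters of wbbwbwwbbwwbwbbw in place — bw wb wb bw wb bw bw wb wb bw bw wb bw wb wb bw — and concatenate.

bwwbwbbwwbbwbwwbwbbwbwwbbwwbwbbw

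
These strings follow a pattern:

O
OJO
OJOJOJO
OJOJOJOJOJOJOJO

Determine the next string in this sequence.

Each string is two copies of the previous one joined by 'J'.
So the next term is two copies of OJOJOJOJOJOJOJO with 'J' between the halves.

OJOJOJOJOJOJOJOJOJOJOJOJOJOJOJO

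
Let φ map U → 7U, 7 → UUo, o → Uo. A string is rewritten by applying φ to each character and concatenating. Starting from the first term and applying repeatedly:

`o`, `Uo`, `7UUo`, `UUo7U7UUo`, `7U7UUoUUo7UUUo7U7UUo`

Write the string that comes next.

UUo7UUUo7U7UUo7U7UUoUUo7U7U7UUoUUo7UUUo7U7UUo

Replace each of the 20 characters of 7U7UUoUUo7UUUo7U7UUo in place — UUo 7U UUo 7U 7U Uo 7U 7U Uo UUo 7U 7U 7U Uo UUo 7U UUo 7U 7U Uo — and concatenate.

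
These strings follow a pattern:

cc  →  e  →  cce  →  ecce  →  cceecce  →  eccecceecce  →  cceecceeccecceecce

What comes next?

From term 3 onward, concatenate the second-to-last term with the last: cc·e = cce, e·cce = ecce, …
The next term joins eccecceecce and cceecceeccecceecce.

eccecceeccecceecceeccecceecce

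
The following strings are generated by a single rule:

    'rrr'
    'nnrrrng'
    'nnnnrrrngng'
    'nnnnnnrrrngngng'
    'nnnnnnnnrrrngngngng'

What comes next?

s(k+1) = nn·s(k)·ng, so each term gains nn as a prefix and ng as a suffix.
Applying this once more to nnnnnnnnrrrngngngng:

nnnnnnnnnnrrrngngngngng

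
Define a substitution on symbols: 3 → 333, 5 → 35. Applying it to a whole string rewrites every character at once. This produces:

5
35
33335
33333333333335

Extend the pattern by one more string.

33333333333333333333333333333333333333335

Applying the rule to each of the 14 symbols of 33333333333335 gives the pieces 333 333 333 333 333 333 333 333 333 333 333 333 333 35, which concatenate to the answer.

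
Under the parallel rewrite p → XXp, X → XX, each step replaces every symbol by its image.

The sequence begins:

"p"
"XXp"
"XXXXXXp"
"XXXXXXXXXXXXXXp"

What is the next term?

Rewriting the 15 symbols of XXXXXXXXXXXXXXp one by one yields XX XX XX XX XX XX XX XX XX XX XX XX XX XX XXp; concatenated:

XXXXXXXXXXXXXXXXXXXXXXXXXXXXXXp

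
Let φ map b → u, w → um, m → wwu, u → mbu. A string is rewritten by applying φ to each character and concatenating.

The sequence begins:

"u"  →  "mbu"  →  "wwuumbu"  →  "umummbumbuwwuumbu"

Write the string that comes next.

Rewriting the 17 symbols of umummbumbuwwuumbu one by one yields mbu wwu mbu wwu wwu u mbu wwu u mbu um um mbu mbu wwu u mbu; concatenated:

mbuwwumbuwwuwwuumbuwwuumbuumummbumbuwwuumbu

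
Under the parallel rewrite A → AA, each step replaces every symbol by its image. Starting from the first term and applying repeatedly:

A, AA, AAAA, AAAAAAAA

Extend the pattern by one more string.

AAAAAAAAAAAAAAAA

Rewriting each symbol of AAAAAAAA: A→AA, A→AA, A→AA, A→AA, A→AA, A→AA, A→AA, A→AA, which concatenates to AA AA AA AA AA AA AA AA.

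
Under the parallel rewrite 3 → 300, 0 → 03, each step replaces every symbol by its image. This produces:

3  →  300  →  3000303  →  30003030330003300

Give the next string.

Replace each of the 17 characters of 30003030330003300 in place — 300 03 03 03 300 03 300 03 300 300 03 03 03 300 300 03 03 — and concatenate.

30003030330003300033003000303033003000303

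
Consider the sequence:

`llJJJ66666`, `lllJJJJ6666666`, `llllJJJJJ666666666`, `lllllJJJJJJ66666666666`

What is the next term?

Term n consists of n l's, followed by n+1 J's, followed by 2n+1 6's, where the shown terms are n = 2, 3, 4, 5.
Setting n = 6 gives 6, 7, 13 characters in each block.

llllllJJJJJJJ6666666666666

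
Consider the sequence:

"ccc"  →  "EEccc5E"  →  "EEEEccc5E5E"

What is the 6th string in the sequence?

EEEEEEEEEEccc5E5E5E5E5E

s(k+1) = EE·s(k)·5E, so each term gains EE as a prefix and 5E as a suffix.
From EEEEccc5E5E, 3 further steps: EEEEccc5E5E → EEEEEEccc5E5E5E → EEEEEEEEccc5E5E5E5E → (answer).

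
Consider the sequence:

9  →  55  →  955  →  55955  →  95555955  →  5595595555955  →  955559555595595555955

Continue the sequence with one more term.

5595595555955955559555595595555955

This is a Fibonacci-style word recurrence s(k) = s(k−2)·s(k−1): e.g. 9·55 = 955.
Continuing: 5595595555955 · 955559555595595555955 gives term 8.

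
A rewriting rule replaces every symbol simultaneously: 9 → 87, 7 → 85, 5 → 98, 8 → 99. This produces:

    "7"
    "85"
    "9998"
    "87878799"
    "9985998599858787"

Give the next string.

87879998878799988787999899859985

Replace each of the 16 characters of 9985998599858787 in place — 87 87 99 98 87 87 99 98 87 87 99 98 99 85 99 85 — and concatenate.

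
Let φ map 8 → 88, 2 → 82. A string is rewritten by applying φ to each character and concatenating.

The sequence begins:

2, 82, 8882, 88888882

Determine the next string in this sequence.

8888888888888882

Rewriting each symbol of 88888882: 8→88, 8→88, 8→88, 8→88, 8→88, 8→88, 8→88, 2→82, which concatenates to 88 88 88 88 88 88 88 82.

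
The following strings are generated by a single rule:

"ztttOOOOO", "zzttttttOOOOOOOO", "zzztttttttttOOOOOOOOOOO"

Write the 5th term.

zzzzztttttttttttttttOOOOOOOOOOOOOOOOO

Reading off run lengths: z runs 1, 2, 3; t runs 3, 6, 9; O runs 5, 8, 11 — each is linear in n (n = 1, 2, …).
At n = 5 the blocks have lengths 5, 15, 17.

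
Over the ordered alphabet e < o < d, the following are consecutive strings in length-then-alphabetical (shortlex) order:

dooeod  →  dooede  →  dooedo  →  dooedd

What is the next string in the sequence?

The successor of dooedd increments the rightmost position that isn't already d and resets every position after it to e.

doooee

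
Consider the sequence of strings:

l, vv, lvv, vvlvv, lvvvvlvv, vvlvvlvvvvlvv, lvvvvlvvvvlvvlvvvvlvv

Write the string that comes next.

This is a Fibonacci-style word recurrence s(k) = s(k−2)·s(k−1): e.g. l·vv = lvv.
Continuing: vvlvvlvvvvlvv · lvvvvlvvvvlvvlvvvvlvv gives term 8.

vvlvvlvvvvlvvlvvvvlvvvvlvvlvvvvlvv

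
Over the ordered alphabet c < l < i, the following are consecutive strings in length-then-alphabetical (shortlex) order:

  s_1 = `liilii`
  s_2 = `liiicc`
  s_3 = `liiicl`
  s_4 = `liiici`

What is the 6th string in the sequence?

liiill

Continuing the enumeration 2 steps past liiici: liiici → liiilc → (answer).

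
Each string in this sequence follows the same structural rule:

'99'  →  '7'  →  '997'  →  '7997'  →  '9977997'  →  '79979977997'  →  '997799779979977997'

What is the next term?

Each term (from the third on) is the two preceding terms concatenated in order: term 3 = 99·7 = 997.
Continuing: 79979977997 · 997799779979977997 gives term 8.

79979977997997799779979977997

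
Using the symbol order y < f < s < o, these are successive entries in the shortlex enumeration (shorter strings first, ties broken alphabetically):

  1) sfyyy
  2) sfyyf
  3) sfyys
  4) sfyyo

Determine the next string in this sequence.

sfyfy

Treat sfyyo as a base-4 numeral over the given alphabet and add one, carrying through any trailing o's.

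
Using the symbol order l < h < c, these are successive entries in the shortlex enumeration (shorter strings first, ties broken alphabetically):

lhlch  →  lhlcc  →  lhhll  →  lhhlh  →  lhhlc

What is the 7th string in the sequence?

Advancing 2 positions from lhhlc through lhhlc → lhhhl reaches term 7.

lhhhh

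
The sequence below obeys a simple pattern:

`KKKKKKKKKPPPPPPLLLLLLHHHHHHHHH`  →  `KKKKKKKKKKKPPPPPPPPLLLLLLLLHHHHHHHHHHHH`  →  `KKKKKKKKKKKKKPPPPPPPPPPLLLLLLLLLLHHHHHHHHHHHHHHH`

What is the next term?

KKKKKKKKKKKKKKKPPPPPPPPPPPPLLLLLLLLLLLLHHHHHHHHHHHHHHHHHH

Reading off run lengths: K runs 9, 11, 13; P runs 6, 8, 10; L runs 6, 8, 10; H runs 9, 12, 15 — each is linear in n, where the shown terms are n = 3, 4, 5.
Setting n = 6 gives 15, 12, 12, 18 characters in each block.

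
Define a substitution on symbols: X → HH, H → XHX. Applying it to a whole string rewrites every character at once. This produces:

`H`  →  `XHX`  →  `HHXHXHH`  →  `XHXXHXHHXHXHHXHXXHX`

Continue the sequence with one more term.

Applying the rule to each of the 19 symbols of XHXXHXHHXHXHHXHXXHX gives the pieces HH XHX HH HH XHX HH XHX XHX HH XHX HH XHX XHX HH XHX HH HH XHX HH, which concatenate to the answer.

HHXHXHHHHXHXHHXHXXHXHHXHXHHXHXXHXHHXHXHHHHXHXHH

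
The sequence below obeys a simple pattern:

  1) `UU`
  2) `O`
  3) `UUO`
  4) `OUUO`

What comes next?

From term 3 onward, concatenate the second-to-last term with the last: UU·O = UUO, O·UUO = OUUO, …
The next term joins UUO and OUUO.

UUOOUUO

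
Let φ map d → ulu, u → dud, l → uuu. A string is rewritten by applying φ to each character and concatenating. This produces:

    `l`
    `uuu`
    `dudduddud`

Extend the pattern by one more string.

ulududuluulududuluulududulu

Apply φ to dudduddud symbol by symbol: d→ulu, u→dud, d→ulu, d→ulu, u→dud, d→ulu, d→ulu, u→dud, d→ulu; joined: ulu dud ulu ulu dud ulu ulu dud ulu.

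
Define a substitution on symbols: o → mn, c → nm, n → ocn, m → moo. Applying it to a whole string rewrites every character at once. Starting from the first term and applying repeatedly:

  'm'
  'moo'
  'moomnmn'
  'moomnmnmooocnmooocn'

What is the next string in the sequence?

moomnmnmooocnmooocnmoomnmnmnnmocnmoomnmnmnnmocn

φ(moomnmnmooocnmooocn) expands symbol-by-symbol to moo mn mn moo ocn moo ocn moo mn mn mn nm ocn moo mn mn mn nm ocn; joining the 19 pieces gives the next term.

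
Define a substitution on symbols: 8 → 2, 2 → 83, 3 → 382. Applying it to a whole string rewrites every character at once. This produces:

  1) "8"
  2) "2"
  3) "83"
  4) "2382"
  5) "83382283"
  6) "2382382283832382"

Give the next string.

83382283382283832382238283382283

φ(2382382283832382) expands symbol-by-symbol to 83 382 2 83 382 2 83 83 2 382 2 382 83 382 2 83; joining the 16 pieces gives the next term.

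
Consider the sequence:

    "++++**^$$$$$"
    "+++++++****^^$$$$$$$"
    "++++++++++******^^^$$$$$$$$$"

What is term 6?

+++++++++++++++++++************^^^^^^$$$$$$$$$$$$$$$

Term n consists of 3n+1 +'s, followed by 2n *'s, followed by n ^'s, followed by 2n+3 $'s (n = 1, 2, …).
At n = 6 the blocks have lengths 19, 12, 6, 15.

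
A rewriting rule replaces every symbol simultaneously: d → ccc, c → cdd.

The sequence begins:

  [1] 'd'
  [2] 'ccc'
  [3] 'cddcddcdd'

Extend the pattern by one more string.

cddcccccccddcccccccddcccccc

Expanding cddcddcdd: c→cdd, d→ccc, d→ccc, c→cdd, d→ccc, d→ccc, c→cdd, d→ccc, d→ccc. Concatenated: cdd ccc ccc cdd ccc ccc cdd ccc ccc.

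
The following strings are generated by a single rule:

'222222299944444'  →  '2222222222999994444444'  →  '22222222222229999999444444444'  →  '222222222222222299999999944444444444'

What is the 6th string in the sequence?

22222222222222222222229999999999999444444444444444

Reading off run lengths: 2 runs 7, 10, 13, 16; 9 runs 3, 5, 7, 9; 4 runs 5, 7, 9, 11 — each is linear in n, where the shown terms are n = 2, 3, 4, 5.
Setting n = 7 gives 22, 13, 15 characters in each block.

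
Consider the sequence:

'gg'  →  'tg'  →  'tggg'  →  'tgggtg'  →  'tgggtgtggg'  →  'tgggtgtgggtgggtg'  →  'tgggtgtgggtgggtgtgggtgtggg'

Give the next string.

From term 3 onward, concatenate the last term with the second-to-last: tg·gg = tggg, tggg·tg = tgggtg, …
Continuing: tgggtgtgggtgggtgtgggtgtggg · tgggtgtgggtgggtg gives term 8.

tgggtgtgggtgggtgtgggtgtgggtgggtgtgggtgggtg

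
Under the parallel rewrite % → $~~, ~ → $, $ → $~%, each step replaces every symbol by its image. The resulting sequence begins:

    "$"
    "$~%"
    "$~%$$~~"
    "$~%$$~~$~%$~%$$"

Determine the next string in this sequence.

Rewriting the 15 symbols of $~%$$~~$~%$~%$$ one by one yields $~% $ $~~ $~% $~% $ $ $~% $ $~~ $~% $ $~~ $~% $~%; concatenated:

$~%$$~~$~%$~%$$$~%$$~~$~%$$~~$~%$~%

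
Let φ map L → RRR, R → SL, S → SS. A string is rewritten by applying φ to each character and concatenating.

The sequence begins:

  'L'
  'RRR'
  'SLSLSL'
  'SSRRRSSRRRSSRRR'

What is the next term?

SSSSSLSLSLSSSSSLSLSLSSSSSLSLSL

Replace each of the 15 characters of SSRRRSSRRRSSRRR in place — SS SS SL SL SL SS SS SL SL SL SS SS SL SL SL — and concatenate.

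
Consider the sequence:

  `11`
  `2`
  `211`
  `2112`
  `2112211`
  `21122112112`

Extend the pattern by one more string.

From term 3 onward, concatenate the last term with the second-to-last: 2·11 = 211, 211·2 = 2112, …
So term 7 is 21122112112·2112211.

211221121122112211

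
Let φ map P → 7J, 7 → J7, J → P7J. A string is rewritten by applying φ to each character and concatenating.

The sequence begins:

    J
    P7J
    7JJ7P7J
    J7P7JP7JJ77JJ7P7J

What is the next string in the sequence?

Replace each of the 17 characters of J7P7JP7JJ77JJ7P7J in place — P7J J7 7J J7 P7J 7J J7 P7J P7J J7 J7 P7J P7J J7 7J J7 P7J — and concatenate.

P7JJ77JJ7P7J7JJ7P7JP7JJ7J7P7JP7JJ77JJ7P7J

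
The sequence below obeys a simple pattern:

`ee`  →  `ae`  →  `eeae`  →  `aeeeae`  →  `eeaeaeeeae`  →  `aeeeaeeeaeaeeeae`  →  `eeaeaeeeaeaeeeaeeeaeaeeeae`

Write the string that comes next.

This is a Fibonacci-style word recurrence s(k) = s(k−2)·s(k−1): e.g. ee·ae = eeae.
The next term joins aeeeaeeeaeaeeeae and eeaeaeeeaeaeeeaeeeaeaeeeae.

aeeeaeeeaeaeeeaeeeaeaeeeaeaeeeaeeeaeaeeeae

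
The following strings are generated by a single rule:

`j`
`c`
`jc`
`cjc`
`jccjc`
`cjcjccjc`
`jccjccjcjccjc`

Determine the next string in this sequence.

cjcjccjcjccjccjcjccjc

Each term (from the third on) is the two preceding terms concatenated in order: term 3 = j·c = jc.
So term 8 is cjcjccjc·jccjccjcjccjc.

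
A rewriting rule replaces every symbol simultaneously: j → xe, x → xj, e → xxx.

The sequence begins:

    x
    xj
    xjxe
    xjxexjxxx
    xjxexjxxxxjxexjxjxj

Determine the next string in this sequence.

xjxexjxxxxjxexjxjxjxjxexjxxxxjxexjxexjxe

Applying the rule to each of the 19 symbols of xjxexjxxxxjxexjxjxj gives the pieces xj xe xj xxx xj xe xj xj xj xj xe xj xxx xj xe xj xe xj xe, which concatenate to the answer.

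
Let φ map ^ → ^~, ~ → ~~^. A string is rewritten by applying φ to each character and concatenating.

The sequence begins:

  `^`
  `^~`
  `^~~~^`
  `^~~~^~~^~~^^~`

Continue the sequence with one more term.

^~~~^~~^~~^^~~~^~~^^~~~^~~^^~^~~~^

Replace each of the 13 characters of ^~~~^~~^~~^^~ in place — ^~ ~~^ ~~^ ~~^ ^~ ~~^ ~~^ ^~ ~~^ ~~^ ^~ ^~ ~~^ — and concatenate.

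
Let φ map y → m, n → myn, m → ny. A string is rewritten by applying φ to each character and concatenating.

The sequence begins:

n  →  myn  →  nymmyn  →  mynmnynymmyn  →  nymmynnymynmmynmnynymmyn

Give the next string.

Replace each of the 24 characters of nymmynnymynmmynmnynymmyn in place — myn m ny ny m myn myn m ny m myn ny ny m myn ny myn m myn m ny ny m myn — and concatenate.

mynmnynymmynmynmnymmynnynymmynnymynmmynmnynymmyn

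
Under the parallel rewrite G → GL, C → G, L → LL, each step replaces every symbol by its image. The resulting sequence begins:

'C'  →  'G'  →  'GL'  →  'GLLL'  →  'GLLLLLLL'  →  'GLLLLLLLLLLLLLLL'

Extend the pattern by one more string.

φ(GLLLLLLLLLLLLLLL) expands symbol-by-symbol to GL LL LL LL LL LL LL LL LL LL LL LL LL LL LL LL; joining the 16 pieces gives the next term.

GLLLLLLLLLLLLLLLLLLLLLLLLLLLLLLL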